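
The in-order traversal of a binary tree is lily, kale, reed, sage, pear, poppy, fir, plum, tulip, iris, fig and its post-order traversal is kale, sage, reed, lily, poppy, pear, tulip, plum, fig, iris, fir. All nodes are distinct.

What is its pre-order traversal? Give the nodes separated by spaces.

fir pear lily reed kale sage poppy iris plum tulip fig

The last element of post-order is the root; it splits in-order into left and right subtrees.
Root fir: left subtree has 6 nodes {lily, kale, reed, sage, pear, poppy}, right has 4 {plum, tulip, iris, fig}.
  Root pear: left subtree has 4 nodes {lily, kale, reed, sage}, right has 1 {poppy}.
    Root lily: left subtree has 0 nodes { }, right has 3 {kale, reed, sage}.
      Root reed: left subtree has 1 node {kale}, right has 1 {sage}.
  Root iris: left subtree has 2 nodes {plum, tulip}, right has 1 {fig}.
    Root plum: left subtree has 0 nodes { }, right has 1 {tulip}.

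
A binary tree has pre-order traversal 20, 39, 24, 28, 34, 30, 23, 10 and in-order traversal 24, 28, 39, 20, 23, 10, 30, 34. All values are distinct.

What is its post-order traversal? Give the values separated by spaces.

28 24 39 10 23 30 34 20

The first element of pre-order is the root; it splits in-order into left and right subtrees.
Root 20: left subtree has 3 nodes {24, 28, 39}, right has 4 {23, 10, 30, 34}.
  Root 39: left subtree has 2 nodes {24, 28}, right has 0 { }.
    Root 24: left subtree has 0 nodes { }, right has 1 {28}.
  Root 34: left subtree has 3 nodes {23, 10, 30}, right has 0 { }.
    Root 30: left subtree has 2 nodes {23, 10}, right has 0 { }.
      Root 23: left subtree has 0 nodes { }, right has 1 {10}.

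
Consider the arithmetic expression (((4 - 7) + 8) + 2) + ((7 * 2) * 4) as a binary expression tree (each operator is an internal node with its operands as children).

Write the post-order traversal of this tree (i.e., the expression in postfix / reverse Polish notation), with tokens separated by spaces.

4 7 - 8 + 2 + 7 2 * 4 * +

Post-order on an expression tree gives postfix notation: for each operator, emit left operand, right operand, then the operator.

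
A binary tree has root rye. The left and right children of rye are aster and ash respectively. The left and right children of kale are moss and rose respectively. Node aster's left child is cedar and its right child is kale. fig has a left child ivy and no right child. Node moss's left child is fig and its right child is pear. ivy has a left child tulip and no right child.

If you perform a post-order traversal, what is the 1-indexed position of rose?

7

Post-order visits the left subtree, then the right subtree, then the node.
At rye: go left to aster.
  At aster: go left to cedar.
    cedar is a leaf — visit cedar.
  At aster: go right to kale.
    At kale: go left to moss.
      At moss: go left to fig.
        At fig: go left to ivy.
          At ivy: go left to tulip.
            tulip is a leaf — visit tulip.
          At ivy: no right child.
          Visit ivy.
        At fig: no right child.
        Visit fig.
      At moss: go right to pear.
        pear is a leaf — visit pear.
      Visit moss.
    At kale: go right to rose.
      rose is a leaf — visit rose.
    Visit kale.
  Visit aster.
At rye: go right to ash.
  ash is a leaf — visit ash.
Visit rye.
Full post-order sequence: cedar, tulip, ivy, fig, pear, moss, rose, kale, aster, ash, rye.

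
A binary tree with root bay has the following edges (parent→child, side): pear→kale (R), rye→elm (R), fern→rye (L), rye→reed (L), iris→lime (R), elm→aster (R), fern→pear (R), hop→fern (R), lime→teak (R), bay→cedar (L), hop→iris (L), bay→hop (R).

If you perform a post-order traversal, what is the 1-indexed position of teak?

Post-order visits the left subtree, then the right subtree, then the node.
At bay: go left to cedar.
  cedar is a leaf — visit cedar.
At bay: go right to hop.
  At hop: go left to iris.
    At iris: no left child.
    At iris: go right to lime.
      At lime: no left child.
      At lime: go right to teak.
        teak is a leaf — visit teak.
      Visit lime.
    Visit iris.
  At hop: go right to fern.
    At fern: go left to rye.
      At rye: go left to reed.
        reed is a leaf — visit reed.
      At rye: go right to elm.
        At elm: no left child.
        At elm: go right to aster.
          aster is a leaf — visit aster.
        Visit elm.
      Visit rye.
    At fern: go right to pear.
      At pear: no left child.
      At pear: go right to kale.
        kale is a leaf — visit kale.
      Visit pear.
    Visit fern.
  Visit hop.
Visit bay.
Full post-order sequence: cedar, teak, lime, iris, reed, aster, elm, rye, kale, pear, fern, hop, bay.

2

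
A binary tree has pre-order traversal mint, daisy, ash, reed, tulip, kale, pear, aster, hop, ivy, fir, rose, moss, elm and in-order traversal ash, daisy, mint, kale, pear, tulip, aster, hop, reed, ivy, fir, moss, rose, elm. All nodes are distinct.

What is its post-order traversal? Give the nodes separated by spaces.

The first element of pre-order is the root; it splits in-order into left and right subtrees.
Root mint: left subtree has 2 nodes {ash, daisy}, right has 11 {kale, pear, tulip, aster, hop, reed, ivy, fir, moss, rose, elm}.
  Root daisy: left subtree has 1 node {ash}, right has 0 { }.
  Root reed: left subtree has 5 nodes {kale, pear, tulip, aster, hop}, right has 5 {ivy, fir, moss, rose, elm}.
    Root tulip: left subtree has 2 nodes {kale, pear}, right has 2 {aster, hop}.
      Root kale: left subtree has 0 nodes { }, right has 1 {pear}.
      Root aster: left subtree has 0 nodes { }, right has 1 {hop}.
    Root ivy: left subtree has 0 nodes { }, right has 4 {fir, moss, rose, elm}.
      Root fir: left subtree has 0 nodes { }, right has 3 {moss, rose, elm}.
        Root rose: left subtree has 1 node {moss}, right has 1 {elm}.

ash daisy pear kale hop aster tulip moss elm rose fir ivy reed mint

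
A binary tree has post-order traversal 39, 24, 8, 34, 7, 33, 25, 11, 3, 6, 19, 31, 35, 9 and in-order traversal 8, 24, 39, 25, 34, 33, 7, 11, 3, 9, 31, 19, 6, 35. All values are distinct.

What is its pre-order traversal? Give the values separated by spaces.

9 3 11 25 8 24 39 33 34 7 35 31 19 6

The last element of post-order is the root; it splits in-order into left and right subtrees.
Root 9: left subtree has 9 nodes {8, 24, 39, 25, 34, 33, 7, 11, 3}, right has 4 {31, 19, 6, 35}.
  Root 3: left subtree has 8 nodes {8, 24, 39, 25, 34, 33, 7, 11}, right has 0 { }.
    Root 11: left subtree has 7 nodes {8, 24, 39, 25, 34, 33, 7}, right has 0 { }.
      Root 25: left subtree has 3 nodes {8, 24, 39}, right has 3 {34, 33, 7}.
        Root 8: left subtree has 0 nodes { }, right has 2 {24, 39}.
          Root 24: left subtree has 0 nodes { }, right has 1 {39}.
        Root 33: left subtree has 1 node {34}, right has 1 {7}.
  Root 35: left subtree has 3 nodes {31, 19, 6}, right has 0 { }.
    Root 31: left subtree has 0 nodes { }, right has 2 {19, 6}.
      Root 19: left subtree has 0 nodes { }, right has 1 {6}.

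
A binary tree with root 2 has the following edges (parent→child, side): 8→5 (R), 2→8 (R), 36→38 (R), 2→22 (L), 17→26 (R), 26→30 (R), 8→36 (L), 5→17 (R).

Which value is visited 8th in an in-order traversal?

26

In-order visits the left subtree, then the node, then the right subtree.
At 2: go left to 22.
  22 is a leaf — visit 22.
Visit 2.
At 2: go right to 8.
  At 8: go left to 36.
    At 36: no left child.
    Visit 36.
    At 36: go right to 38.
      38 is a leaf — visit 38.
  Visit 8.
  At 8: go right to 5.
    At 5: no left child.
    Visit 5.
    At 5: go right to 17.
      At 17: no left child.
      Visit 17.
      At 17: go right to 26.
        At 26: no left child.
        Visit 26.
        At 26: go right to 30.
          30 is a leaf — visit 30.
Full in-order sequence: 22, 2, 36, 38, 8, 5, 17, 26, 30.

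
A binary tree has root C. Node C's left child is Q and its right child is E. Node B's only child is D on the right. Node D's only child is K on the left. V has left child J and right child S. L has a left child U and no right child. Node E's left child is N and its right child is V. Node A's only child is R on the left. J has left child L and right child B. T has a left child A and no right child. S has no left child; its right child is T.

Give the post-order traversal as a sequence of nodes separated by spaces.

Post-order visits the left subtree, then the right subtree, then the node.
At C: go left to Q.
  Q is a leaf — visit Q.
At C: go right to E.
  At E: go left to N.
    N is a leaf — visit N.
  At E: go right to V.
    At V: go left to J.
      At J: go left to L.
        At L: go left to U.
          U is a leaf — visit U.
        At L: no right child.
        Visit L.
      At J: go right to B.
        At B: no left child.
        At B: go right to D.
          At D: go left to K.
            K is a leaf — visit K.
          At D: no right child.
          Visit D.
        Visit B.
      Visit J.
    At V: go right to S.
      At S: no left child.
      At S: go right to T.
        At T: go left to A.
          At A: go left to R.
            R is a leaf — visit R.
          At A: no right child.
          Visit A.
        At T: no right child.
        Visit T.
      Visit S.
    Visit V.
  Visit E.
Visit C.

Q N U L K D B J R A T S V E C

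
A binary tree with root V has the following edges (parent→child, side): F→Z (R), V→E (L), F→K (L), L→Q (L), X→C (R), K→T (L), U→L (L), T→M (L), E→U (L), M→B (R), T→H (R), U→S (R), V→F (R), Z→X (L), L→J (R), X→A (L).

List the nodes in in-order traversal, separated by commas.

In-order visits the left subtree, then the node, then the right subtree.
At V: go left to E.
  At E: go left to U.
    At U: go left to L.
      At L: go left to Q.
        Q is a leaf — visit Q.
      Visit L.
      At L: go right to J.
        J is a leaf — visit J.
    Visit U.
    At U: go right to S.
      S is a leaf — visit S.
  Visit E.
  At E: no right child.
Visit V.
At V: go right to F.
  At F: go left to K.
    At K: go left to T.
      At T: go left to M.
        At M: no left child.
        Visit M.
        At M: go right to B.
          B is a leaf — visit B.
      Visit T.
      At T: go right to H.
        H is a leaf — visit H.
    Visit K.
    At K: no right child.
  Visit F.
  At F: go right to Z.
    At Z: go left to X.
      At X: go left to A.
        A is a leaf — visit A.
      Visit X.
      At X: go right to C.
        C is a leaf — visit C.
    Visit Z.
    At Z: no right child.

Q, L, J, U, S, E, V, M, B, T, H, K, F, A, X, C, Z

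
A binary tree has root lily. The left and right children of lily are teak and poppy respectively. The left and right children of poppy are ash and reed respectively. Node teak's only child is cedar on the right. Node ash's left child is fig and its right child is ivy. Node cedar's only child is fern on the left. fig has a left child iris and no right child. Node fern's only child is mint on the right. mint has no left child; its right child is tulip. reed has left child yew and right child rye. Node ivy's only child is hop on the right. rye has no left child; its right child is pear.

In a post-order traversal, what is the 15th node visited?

Post-order visits the left subtree, then the right subtree, then the node.
At lily: go left to teak.
  At teak: no left child.
  At teak: go right to cedar.
    At cedar: go left to fern.
      At fern: no left child.
      At fern: go right to mint.
        At mint: no left child.
        At mint: go right to tulip.
          tulip is a leaf — visit tulip.
        Visit mint.
      Visit fern.
    At cedar: no right child.
    Visit cedar.
  Visit teak.
At lily: go right to poppy.
  At poppy: go left to ash.
    At ash: go left to fig.
      At fig: go left to iris.
        iris is a leaf — visit iris.
      At fig: no right child.
      Visit fig.
    At ash: go right to ivy.
      At ivy: no left child.
      At ivy: go right to hop.
        hop is a leaf — visit hop.
      Visit ivy.
    Visit ash.
  At poppy: go right to reed.
    At reed: go left to yew.
      yew is a leaf — visit yew.
    At reed: go right to rye.
      At rye: no left child.
      At rye: go right to pear.
        pear is a leaf — visit pear.
      Visit rye.
    Visit reed.
  Visit poppy.
Visit lily.
Full post-order sequence: tulip, mint, fern, cedar, teak, iris, fig, hop, ivy, ash, yew, pear, rye, reed, poppy, lily.

poppy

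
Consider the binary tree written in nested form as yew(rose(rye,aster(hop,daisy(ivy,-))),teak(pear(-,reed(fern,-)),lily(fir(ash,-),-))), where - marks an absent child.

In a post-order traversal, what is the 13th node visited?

teak

Post-order visits the left subtree, then the right subtree, then the node.
At yew: go left to rose.
  At rose: go left to rye.
    rye is a leaf — visit rye.
  At rose: go right to aster.
    At aster: go left to hop.
      hop is a leaf — visit hop.
    At aster: go right to daisy.
      At daisy: go left to ivy.
        ivy is a leaf — visit ivy.
      At daisy: no right child.
      Visit daisy.
    Visit aster.
  Visit rose.
At yew: go right to teak.
  At teak: go left to pear.
    At pear: no left child.
    At pear: go right to reed.
      At reed: go left to fern.
        fern is a leaf — visit fern.
      At reed: no right child.
      Visit reed.
    Visit pear.
  At teak: go right to lily.
    At lily: go left to fir.
      At fir: go left to ash.
        ash is a leaf — visit ash.
      At fir: no right child.
      Visit fir.
    At lily: no right child.
    Visit lily.
  Visit teak.
Visit yew.
Full post-order sequence: rye, hop, ivy, daisy, aster, rose, fern, reed, pear, ash, fir, lily, teak, yew.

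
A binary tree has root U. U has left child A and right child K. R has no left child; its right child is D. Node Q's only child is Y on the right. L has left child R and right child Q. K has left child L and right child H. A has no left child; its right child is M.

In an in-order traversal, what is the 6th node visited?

In-order visits the left subtree, then the node, then the right subtree.
At U: go left to A.
  At A: no left child.
  Visit A.
  At A: go right to M.
    M is a leaf — visit M.
Visit U.
At U: go right to K.
  At K: go left to L.
    At L: go left to R.
      At R: no left child.
      Visit R.
      At R: go right to D.
        D is a leaf — visit D.
    Visit L.
    At L: go right to Q.
      At Q: no left child.
      Visit Q.
      At Q: go right to Y.
        Y is a leaf — visit Y.
  Visit K.
  At K: go right to H.
    H is a leaf — visit H.
Full in-order sequence: A, M, U, R, D, L, Q, Y, K, H.

L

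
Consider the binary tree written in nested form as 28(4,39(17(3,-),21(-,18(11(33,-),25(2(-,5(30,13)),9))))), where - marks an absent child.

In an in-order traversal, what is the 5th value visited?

39

In-order visits the left subtree, then the node, then the right subtree.
At 28: go left to 4.
  4 is a leaf — visit 4.
Visit 28.
At 28: go right to 39.
  At 39: go left to 17.
    At 17: go left to 3.
      3 is a leaf — visit 3.
    Visit 17.
    At 17: no right child.
  Visit 39.
  At 39: go right to 21.
    At 21: no left child.
    Visit 21.
    At 21: go right to 18.
      At 18: go left to 11.
        At 11: go left to 33.
          33 is a leaf — visit 33.
        Visit 11.
        At 11: no right child.
      Visit 18.
      At 18: go right to 25.
        At 25: go left to 2.
          At 2: no left child.
          Visit 2.
          At 2: go right to 5.
            At 5: go left to 30.
              30 is a leaf — visit 30.
            Visit 5.
            At 5: go right to 13.
              13 is a leaf — visit 13.
        Visit 25.
        At 25: go right to 9.
          9 is a leaf — visit 9.
Full in-order sequence: 4, 28, 3, 17, 39, 21, 33, 11, 18, 2, 30, 5, 13, 25, 9.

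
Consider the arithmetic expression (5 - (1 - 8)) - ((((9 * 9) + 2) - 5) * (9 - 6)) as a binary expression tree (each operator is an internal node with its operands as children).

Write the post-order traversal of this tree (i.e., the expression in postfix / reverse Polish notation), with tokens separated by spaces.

Post-order on an expression tree gives postfix notation: for each operator, emit left operand, right operand, then the operator.

5 1 8 - - 9 9 * 2 + 5 - 9 6 - * -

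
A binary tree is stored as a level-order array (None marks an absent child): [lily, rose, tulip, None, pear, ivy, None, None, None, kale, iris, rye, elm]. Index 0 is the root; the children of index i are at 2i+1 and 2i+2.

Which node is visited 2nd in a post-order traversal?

Post-order visits the left subtree, then the right subtree, then the node.
At lily: go left to rose.
  At rose: no left child.
  At rose: go right to pear.
    At pear: go left to kale.
      kale is a leaf — visit kale.
    At pear: go right to iris.
      iris is a leaf — visit iris.
    Visit pear.
  Visit rose.
At lily: go right to tulip.
  At tulip: go left to ivy.
    At ivy: go left to rye.
      rye is a leaf — visit rye.
    At ivy: go right to elm.
      elm is a leaf — visit elm.
    Visit ivy.
  At tulip: no right child.
  Visit tulip.
Visit lily.
Full post-order sequence: kale, iris, pear, rose, rye, elm, ivy, tulip, lily.

iris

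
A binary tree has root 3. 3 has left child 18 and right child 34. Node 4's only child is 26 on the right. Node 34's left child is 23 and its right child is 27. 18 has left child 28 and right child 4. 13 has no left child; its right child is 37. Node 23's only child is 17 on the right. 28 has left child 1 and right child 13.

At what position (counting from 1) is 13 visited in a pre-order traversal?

Pre-order visits the node, then its left subtree, then its right subtree.
Visit 3.
At 3: go left to 18.
  Visit 18.
  At 18: go left to 28.
    Visit 28.
    At 28: go left to 1.
      1 is a leaf — visit 1.
    At 28: go right to 13.
      Visit 13.
      At 13: no left child.
      At 13: go right to 37.
        37 is a leaf — visit 37.
  At 18: go right to 4.
    Visit 4.
    At 4: no left child.
    At 4: go right to 26.
      26 is a leaf — visit 26.
At 3: go right to 34.
  Visit 34.
  At 34: go left to 23.
    Visit 23.
    At 23: no left child.
    At 23: go right to 17.
      17 is a leaf — visit 17.
  At 34: go right to 27.
    27 is a leaf — visit 27.
Full pre-order sequence: 3, 18, 28, 1, 13, 37, 4, 26, 34, 23, 17, 27.

5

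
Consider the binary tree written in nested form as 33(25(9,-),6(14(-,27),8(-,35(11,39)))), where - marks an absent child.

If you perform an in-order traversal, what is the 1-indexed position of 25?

In-order visits the left subtree, then the node, then the right subtree.
At 33: go left to 25.
  At 25: go left to 9.
    9 is a leaf — visit 9.
  Visit 25.
  At 25: no right child.
Visit 33.
At 33: go right to 6.
  At 6: go left to 14.
    At 14: no left child.
    Visit 14.
    At 14: go right to 27.
      27 is a leaf — visit 27.
  Visit 6.
  At 6: go right to 8.
    At 8: no left child.
    Visit 8.
    At 8: go right to 35.
      At 35: go left to 11.
        11 is a leaf — visit 11.
      Visit 35.
      At 35: go right to 39.
        39 is a leaf — visit 39.
Full in-order sequence: 9, 25, 33, 14, 27, 6, 8, 11, 35, 39.

2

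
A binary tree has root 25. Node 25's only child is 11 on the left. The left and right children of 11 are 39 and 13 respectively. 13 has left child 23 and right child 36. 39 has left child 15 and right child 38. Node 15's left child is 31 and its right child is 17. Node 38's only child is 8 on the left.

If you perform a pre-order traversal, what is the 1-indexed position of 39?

Pre-order visits the node, then its left subtree, then its right subtree.
Visit 25.
At 25: go left to 11.
  Visit 11.
  At 11: go left to 39.
    Visit 39.
    At 39: go left to 15.
      Visit 15.
      At 15: go left to 31.
        31 is a leaf — visit 31.
      At 15: go right to 17.
        17 is a leaf — visit 17.
    At 39: go right to 38.
      Visit 38.
      At 38: go left to 8.
        8 is a leaf — visit 8.
      At 38: no right child.
  At 11: go right to 13.
    Visit 13.
    At 13: go left to 23.
      23 is a leaf — visit 23.
    At 13: go right to 36.
      36 is a leaf — visit 36.
At 25: no right child.
Full pre-order sequence: 25, 11, 39, 15, 31, 17, 38, 8, 13, 23, 36.

3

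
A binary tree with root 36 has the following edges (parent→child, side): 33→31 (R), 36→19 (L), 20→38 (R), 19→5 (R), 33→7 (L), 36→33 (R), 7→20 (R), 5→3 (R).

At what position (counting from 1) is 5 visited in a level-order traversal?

Level-order visits nodes level by level from the root, left to right within each level.
Level 0: 36
Level 1: 19, 33
Level 2: 5, 7, 31
Level 3: 3, 20
Level 4: 38
Full level-order sequence: 36, 19, 33, 5, 7, 31, 3, 20, 38.

4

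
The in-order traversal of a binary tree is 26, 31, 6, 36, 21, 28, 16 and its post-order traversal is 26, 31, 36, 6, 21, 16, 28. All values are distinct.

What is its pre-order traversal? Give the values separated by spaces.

The last element of post-order is the root; it splits in-order into left and right subtrees.
Root 28: left subtree has 5 nodes {26, 31, 6, 36, 21}, right has 1 {16}.
  Root 21: left subtree has 4 nodes {26, 31, 6, 36}, right has 0 { }.
    Root 6: left subtree has 2 nodes {26, 31}, right has 1 {36}.
      Root 31: left subtree has 1 node {26}, right has 0 { }.

28 21 6 31 26 36 16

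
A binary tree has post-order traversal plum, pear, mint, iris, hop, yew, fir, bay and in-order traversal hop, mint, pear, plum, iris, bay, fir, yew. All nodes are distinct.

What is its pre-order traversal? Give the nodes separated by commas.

The last element of post-order is the root; it splits in-order into left and right subtrees.
Root bay: left subtree has 5 nodes {hop, mint, pear, plum, iris}, right has 2 {fir, yew}.
  Root hop: left subtree has 0 nodes { }, right has 4 {mint, pear, plum, iris}.
    Root iris: left subtree has 3 nodes {mint, pear, plum}, right has 0 { }.
      Root mint: left subtree has 0 nodes { }, right has 2 {pear, plum}.
        Root pear: left subtree has 0 nodes { }, right has 1 {plum}.
  Root fir: left subtree has 0 nodes { }, right has 1 {yew}.

bay, hop, iris, mint, pear, plum, fir, yew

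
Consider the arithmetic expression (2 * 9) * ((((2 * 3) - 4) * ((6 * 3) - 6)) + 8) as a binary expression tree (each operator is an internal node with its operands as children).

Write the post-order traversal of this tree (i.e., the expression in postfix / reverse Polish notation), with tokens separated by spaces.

Post-order on an expression tree gives postfix notation: for each operator, emit left operand, right operand, then the operator.

2 9 * 2 3 * 4 - 6 3 * 6 - * 8 + *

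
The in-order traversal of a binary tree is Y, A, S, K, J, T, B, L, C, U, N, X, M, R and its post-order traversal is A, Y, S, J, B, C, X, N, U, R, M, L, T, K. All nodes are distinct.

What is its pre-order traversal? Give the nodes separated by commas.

The last element of post-order is the root; it splits in-order into left and right subtrees.
Root K: left subtree has 3 nodes {Y, A, S}, right has 10 {J, T, B, L, C, U, N, X, M, R}.
  Root S: left subtree has 2 nodes {Y, A}, right has 0 { }.
    Root Y: left subtree has 0 nodes { }, right has 1 {A}.
  Root T: left subtree has 1 node {J}, right has 8 {B, L, C, U, N, X, M, R}.
    Root L: left subtree has 1 node {B}, right has 6 {C, U, N, X, M, R}.
      Root M: left subtree has 4 nodes {C, U, N, X}, right has 1 {R}.
        Root U: left subtree has 1 node {C}, right has 2 {N, X}.
          Root N: left subtree has 0 nodes { }, right has 1 {X}.

K, S, Y, A, T, J, L, B, M, U, C, N, X, R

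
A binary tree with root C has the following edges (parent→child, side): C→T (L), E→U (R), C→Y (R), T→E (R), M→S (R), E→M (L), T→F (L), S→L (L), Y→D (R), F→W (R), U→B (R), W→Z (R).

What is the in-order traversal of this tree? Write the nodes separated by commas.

In-order visits the left subtree, then the node, then the right subtree.
At C: go left to T.
  At T: go left to F.
    At F: no left child.
    Visit F.
    At F: go right to W.
      At W: no left child.
      Visit W.
      At W: go right to Z.
        Z is a leaf — visit Z.
  Visit T.
  At T: go right to E.
    At E: go left to M.
      At M: no left child.
      Visit M.
      At M: go right to S.
        At S: go left to L.
          L is a leaf — visit L.
        Visit S.
        At S: no right child.
    Visit E.
    At E: go right to U.
      At U: no left child.
      Visit U.
      At U: go right to B.
        B is a leaf — visit B.
Visit C.
At C: go right to Y.
  At Y: no left child.
  Visit Y.
  At Y: go right to D.
    D is a leaf — visit D.

F, W, Z, T, M, L, S, E, U, B, C, Y, D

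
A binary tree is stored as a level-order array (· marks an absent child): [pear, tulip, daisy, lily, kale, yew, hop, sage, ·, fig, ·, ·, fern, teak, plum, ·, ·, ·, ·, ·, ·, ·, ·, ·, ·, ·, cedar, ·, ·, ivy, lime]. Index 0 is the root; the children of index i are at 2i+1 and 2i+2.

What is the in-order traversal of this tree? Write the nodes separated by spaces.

In-order visits the left subtree, then the node, then the right subtree.
At pear: go left to tulip.
  At tulip: go left to lily.
    At lily: go left to sage.
      sage is a leaf — visit sage.
    Visit lily.
    At lily: no right child.
  Visit tulip.
  At tulip: go right to kale.
    At kale: go left to fig.
      fig is a leaf — visit fig.
    Visit kale.
    At kale: no right child.
Visit pear.
At pear: go right to daisy.
  At daisy: go left to yew.
    At yew: no left child.
    Visit yew.
    At yew: go right to fern.
      At fern: no left child.
      Visit fern.
      At fern: go right to cedar.
        cedar is a leaf — visit cedar.
  Visit daisy.
  At daisy: go right to hop.
    At hop: go left to teak.
      teak is a leaf — visit teak.
    Visit hop.
    At hop: go right to plum.
      At plum: go left to ivy.
        ivy is a leaf — visit ivy.
      Visit plum.
      At plum: go right to lime.
        lime is a leaf — visit lime.

sage lily tulip fig kale pear yew fern cedar daisy teak hop ivy plum lime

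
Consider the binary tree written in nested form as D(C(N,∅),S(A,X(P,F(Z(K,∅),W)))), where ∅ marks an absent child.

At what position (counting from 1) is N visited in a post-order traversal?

1

Post-order visits the left subtree, then the right subtree, then the node.
At D: go left to C.
  At C: go left to N.
    N is a leaf — visit N.
  At C: no right child.
  Visit C.
At D: go right to S.
  At S: go left to A.
    A is a leaf — visit A.
  At S: go right to X.
    At X: go left to P.
      P is a leaf — visit P.
    At X: go right to F.
      At F: go left to Z.
        At Z: go left to K.
          K is a leaf — visit K.
        At Z: no right child.
        Visit Z.
      At F: go right to W.
        W is a leaf — visit W.
      Visit F.
    Visit X.
  Visit S.
Visit D.
Full post-order sequence: N, C, A, P, K, Z, W, F, X, S, D.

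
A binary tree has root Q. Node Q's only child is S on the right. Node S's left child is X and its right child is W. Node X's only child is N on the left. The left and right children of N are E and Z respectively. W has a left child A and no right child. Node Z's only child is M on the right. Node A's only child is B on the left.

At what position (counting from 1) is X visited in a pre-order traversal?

3

Pre-order visits the node, then its left subtree, then its right subtree.
Visit Q.
At Q: no left child.
At Q: go right to S.
  Visit S.
  At S: go left to X.
    Visit X.
    At X: go left to N.
      Visit N.
      At N: go left to E.
        E is a leaf — visit E.
      At N: go right to Z.
        Visit Z.
        At Z: no left child.
        At Z: go right to M.
          M is a leaf — visit M.
    At X: no right child.
  At S: go right to W.
    Visit W.
    At W: go left to A.
      Visit A.
      At A: go left to B.
        B is a leaf — visit B.
      At A: no right child.
    At W: no right child.
Full pre-order sequence: Q, S, X, N, E, Z, M, W, A, B.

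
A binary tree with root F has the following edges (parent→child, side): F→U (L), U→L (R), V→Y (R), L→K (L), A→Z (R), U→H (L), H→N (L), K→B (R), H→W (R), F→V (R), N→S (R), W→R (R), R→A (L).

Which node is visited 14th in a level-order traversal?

Z

Level-order visits nodes level by level from the root, left to right within each level.
Level 0: F
Level 1: U, V
Level 2: H, L, Y
Level 3: N, W, K
Level 4: S, R, B
Level 5: A
Level 6: Z
Full level-order sequence: F, U, V, H, L, Y, N, W, K, S, R, B, A, Z.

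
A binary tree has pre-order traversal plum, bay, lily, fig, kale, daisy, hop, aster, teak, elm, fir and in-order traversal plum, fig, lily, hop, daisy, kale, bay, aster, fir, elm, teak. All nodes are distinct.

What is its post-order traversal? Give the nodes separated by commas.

The first element of pre-order is the root; it splits in-order into left and right subtrees.
Root plum: left subtree has 0 nodes { }, right has 10 {fig, lily, hop, daisy, kale, bay, aster, fir, elm, teak}.
  Root bay: left subtree has 5 nodes {fig, lily, hop, daisy, kale}, right has 4 {aster, fir, elm, teak}.
    Root lily: left subtree has 1 node {fig}, right has 3 {hop, daisy, kale}.
      Root kale: left subtree has 2 nodes {hop, daisy}, right has 0 { }.
        Root daisy: left subtree has 1 node {hop}, right has 0 { }.
    Root aster: left subtree has 0 nodes { }, right has 3 {fir, elm, teak}.
      Root teak: left subtree has 2 nodes {fir, elm}, right has 0 { }.
        Root elm: left subtree has 1 node {fir}, right has 0 { }.

fig, hop, daisy, kale, lily, fir, elm, teak, aster, bay, plum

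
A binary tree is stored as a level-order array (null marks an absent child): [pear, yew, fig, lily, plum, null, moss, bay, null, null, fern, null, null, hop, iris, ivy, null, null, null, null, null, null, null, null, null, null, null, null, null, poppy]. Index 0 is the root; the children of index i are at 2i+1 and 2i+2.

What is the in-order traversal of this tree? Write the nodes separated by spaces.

In-order visits the left subtree, then the node, then the right subtree.
At pear: go left to yew.
  At yew: go left to lily.
    At lily: go left to bay.
      At bay: go left to ivy.
        ivy is a leaf — visit ivy.
      Visit bay.
      At bay: no right child.
    Visit lily.
    At lily: no right child.
  Visit yew.
  At yew: go right to plum.
    At plum: no left child.
    Visit plum.
    At plum: go right to fern.
      fern is a leaf — visit fern.
Visit pear.
At pear: go right to fig.
  At fig: no left child.
  Visit fig.
  At fig: go right to moss.
    At moss: go left to hop.
      hop is a leaf — visit hop.
    Visit moss.
    At moss: go right to iris.
      At iris: go left to poppy.
        poppy is a leaf — visit poppy.
      Visit iris.
      At iris: no right child.

ivy bay lily yew plum fern pear fig hop moss poppy iris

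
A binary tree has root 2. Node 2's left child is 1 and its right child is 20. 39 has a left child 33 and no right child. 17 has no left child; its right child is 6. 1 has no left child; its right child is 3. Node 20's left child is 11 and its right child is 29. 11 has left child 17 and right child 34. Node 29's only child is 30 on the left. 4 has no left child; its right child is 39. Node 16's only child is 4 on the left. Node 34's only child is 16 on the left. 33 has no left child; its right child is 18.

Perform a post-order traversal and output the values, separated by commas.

Post-order visits the left subtree, then the right subtree, then the node.
At 2: go left to 1.
  At 1: no left child.
  At 1: go right to 3.
    3 is a leaf — visit 3.
  Visit 1.
At 2: go right to 20.
  At 20: go left to 11.
    At 11: go left to 17.
      At 17: no left child.
      At 17: go right to 6.
        6 is a leaf — visit 6.
      Visit 17.
    At 11: go right to 34.
      At 34: go left to 16.
        At 16: go left to 4.
          At 4: no left child.
          At 4: go right to 39.
            At 39: go left to 33.
              At 33: no left child.
              At 33: go right to 18.
                18 is a leaf — visit 18.
              Visit 33.
            At 39: no right child.
            Visit 39.
          Visit 4.
        At 16: no right child.
        Visit 16.
      At 34: no right child.
      Visit 34.
    Visit 11.
  At 20: go right to 29.
    At 29: go left to 30.
      30 is a leaf — visit 30.
    At 29: no right child.
    Visit 29.
  Visit 20.
Visit 2.

3, 1, 6, 17, 18, 33, 39, 4, 16, 34, 11, 30, 29, 20, 2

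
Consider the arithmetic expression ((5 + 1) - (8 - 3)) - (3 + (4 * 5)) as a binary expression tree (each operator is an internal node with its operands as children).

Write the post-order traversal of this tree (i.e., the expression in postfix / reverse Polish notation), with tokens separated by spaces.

Post-order on an expression tree gives postfix notation: for each operator, emit left operand, right operand, then the operator.

5 1 + 8 3 - - 3 4 5 * + -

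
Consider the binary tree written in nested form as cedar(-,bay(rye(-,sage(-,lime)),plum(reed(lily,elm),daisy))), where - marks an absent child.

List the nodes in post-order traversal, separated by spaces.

Post-order visits the left subtree, then the right subtree, then the node.
At cedar: no left child.
At cedar: go right to bay.
  At bay: go left to rye.
    At rye: no left child.
    At rye: go right to sage.
      At sage: no left child.
      At sage: go right to lime.
        lime is a leaf — visit lime.
      Visit sage.
    Visit rye.
  At bay: go right to plum.
    At plum: go left to reed.
      At reed: go left to lily.
        lily is a leaf — visit lily.
      At reed: go right to elm.
        elm is a leaf — visit elm.
      Visit reed.
    At plum: go right to daisy.
      daisy is a leaf — visit daisy.
    Visit plum.
  Visit bay.
Visit cedar.

lime sage rye lily elm reed daisy plum bay cedar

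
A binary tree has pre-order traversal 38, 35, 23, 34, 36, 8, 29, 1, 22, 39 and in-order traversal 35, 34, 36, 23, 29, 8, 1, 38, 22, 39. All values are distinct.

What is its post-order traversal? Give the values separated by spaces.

36 34 29 1 8 23 35 39 22 38

The first element of pre-order is the root; it splits in-order into left and right subtrees.
Root 38: left subtree has 7 nodes {35, 34, 36, 23, 29, 8, 1}, right has 2 {22, 39}.
  Root 35: left subtree has 0 nodes { }, right has 6 {34, 36, 23, 29, 8, 1}.
    Root 23: left subtree has 2 nodes {34, 36}, right has 3 {29, 8, 1}.
      Root 34: left subtree has 0 nodes { }, right has 1 {36}.
      Root 8: left subtree has 1 node {29}, right has 1 {1}.
  Root 22: left subtree has 0 nodes { }, right has 1 {39}.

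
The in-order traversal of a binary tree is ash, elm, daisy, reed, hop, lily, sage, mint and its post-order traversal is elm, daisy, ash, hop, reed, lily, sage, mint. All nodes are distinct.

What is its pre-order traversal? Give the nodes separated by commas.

The last element of post-order is the root; it splits in-order into left and right subtrees.
Root mint: left subtree has 7 nodes {ash, elm, daisy, reed, hop, lily, sage}, right has 0 { }.
  Root sage: left subtree has 6 nodes {ash, elm, daisy, reed, hop, lily}, right has 0 { }.
    Root lily: left subtree has 5 nodes {ash, elm, daisy, reed, hop}, right has 0 { }.
      Root reed: left subtree has 3 nodes {ash, elm, daisy}, right has 1 {hop}.
        Root ash: left subtree has 0 nodes { }, right has 2 {elm, daisy}.
          Root daisy: left subtree has 1 node {elm}, right has 0 { }.

mint, sage, lily, reed, ash, daisy, elm, hop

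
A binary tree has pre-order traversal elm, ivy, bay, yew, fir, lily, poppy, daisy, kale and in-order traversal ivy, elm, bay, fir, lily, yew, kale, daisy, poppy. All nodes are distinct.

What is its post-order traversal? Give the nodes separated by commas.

The first element of pre-order is the root; it splits in-order into left and right subtrees.
Root elm: left subtree has 1 node {ivy}, right has 7 {bay, fir, lily, yew, kale, daisy, poppy}.
  Root bay: left subtree has 0 nodes { }, right has 6 {fir, lily, yew, kale, daisy, poppy}.
    Root yew: left subtree has 2 nodes {fir, lily}, right has 3 {kale, daisy, poppy}.
      Root fir: left subtree has 0 nodes { }, right has 1 {lily}.
      Root poppy: left subtree has 2 nodes {kale, daisy}, right has 0 { }.
        Root daisy: left subtree has 1 node {kale}, right has 0 { }.

ivy, lily, fir, kale, daisy, poppy, yew, bay, elm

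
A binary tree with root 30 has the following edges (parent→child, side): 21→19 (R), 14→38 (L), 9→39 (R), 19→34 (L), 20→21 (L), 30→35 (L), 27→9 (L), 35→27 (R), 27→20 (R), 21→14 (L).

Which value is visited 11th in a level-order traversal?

34

Level-order visits nodes level by level from the root, left to right within each level.
Level 0: 30
Level 1: 35
Level 2: 27
Level 3: 9, 20
Level 4: 39, 21
Level 5: 14, 19
Level 6: 38, 34
Full level-order sequence: 30, 35, 27, 9, 20, 39, 21, 14, 19, 38, 34.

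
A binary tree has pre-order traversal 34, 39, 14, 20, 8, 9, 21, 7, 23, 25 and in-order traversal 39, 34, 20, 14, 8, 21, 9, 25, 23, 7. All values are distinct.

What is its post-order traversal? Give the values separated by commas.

39, 20, 21, 25, 23, 7, 9, 8, 14, 34

The first element of pre-order is the root; it splits in-order into left and right subtrees.
Root 34: left subtree has 1 node {39}, right has 8 {20, 14, 8, 21, 9, 25, 23, 7}.
  Root 14: left subtree has 1 node {20}, right has 6 {8, 21, 9, 25, 23, 7}.
    Root 8: left subtree has 0 nodes { }, right has 5 {21, 9, 25, 23, 7}.
      Root 9: left subtree has 1 node {21}, right has 3 {25, 23, 7}.
        Root 7: left subtree has 2 nodes {25, 23}, right has 0 { }.
          Root 23: left subtree has 1 node {25}, right has 0 { }.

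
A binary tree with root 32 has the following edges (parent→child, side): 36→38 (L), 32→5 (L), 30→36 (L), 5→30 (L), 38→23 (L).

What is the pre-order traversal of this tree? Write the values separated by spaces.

32 5 30 36 38 23

Pre-order visits the node, then its left subtree, then its right subtree.
Visit 32.
At 32: go left to 5.
  Visit 5.
  At 5: go left to 30.
    Visit 30.
    At 30: go left to 36.
      Visit 36.
      At 36: go left to 38.
        Visit 38.
        At 38: go left to 23.
          23 is a leaf — visit 23.
        At 38: no right child.
      At 36: no right child.
    At 30: no right child.
  At 5: no right child.
At 32: no right child.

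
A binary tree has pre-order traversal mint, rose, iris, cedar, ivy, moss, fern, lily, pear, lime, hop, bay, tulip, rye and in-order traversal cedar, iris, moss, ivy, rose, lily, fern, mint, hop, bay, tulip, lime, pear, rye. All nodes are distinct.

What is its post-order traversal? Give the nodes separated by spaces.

The first element of pre-order is the root; it splits in-order into left and right subtrees.
Root mint: left subtree has 7 nodes {cedar, iris, moss, ivy, rose, lily, fern}, right has 6 {hop, bay, tulip, lime, pear, rye}.
  Root rose: left subtree has 4 nodes {cedar, iris, moss, ivy}, right has 2 {lily, fern}.
    Root iris: left subtree has 1 node {cedar}, right has 2 {moss, ivy}.
      Root ivy: left subtree has 1 node {moss}, right has 0 { }.
    Root fern: left subtree has 1 node {lily}, right has 0 { }.
  Root pear: left subtree has 4 nodes {hop, bay, tulip, lime}, right has 1 {rye}.
    Root lime: left subtree has 3 nodes {hop, bay, tulip}, right has 0 { }.
      Root hop: left subtree has 0 nodes { }, right has 2 {bay, tulip}.
        Root bay: left subtree has 0 nodes { }, right has 1 {tulip}.

cedar moss ivy iris lily fern rose tulip bay hop lime rye pear mint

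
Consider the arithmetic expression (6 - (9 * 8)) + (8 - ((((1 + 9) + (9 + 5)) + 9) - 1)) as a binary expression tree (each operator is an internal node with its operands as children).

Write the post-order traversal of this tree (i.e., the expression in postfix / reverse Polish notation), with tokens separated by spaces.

Post-order on an expression tree gives postfix notation: for each operator, emit left operand, right operand, then the operator.

6 9 8 * - 8 1 9 + 9 5 + + 9 + 1 - - +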